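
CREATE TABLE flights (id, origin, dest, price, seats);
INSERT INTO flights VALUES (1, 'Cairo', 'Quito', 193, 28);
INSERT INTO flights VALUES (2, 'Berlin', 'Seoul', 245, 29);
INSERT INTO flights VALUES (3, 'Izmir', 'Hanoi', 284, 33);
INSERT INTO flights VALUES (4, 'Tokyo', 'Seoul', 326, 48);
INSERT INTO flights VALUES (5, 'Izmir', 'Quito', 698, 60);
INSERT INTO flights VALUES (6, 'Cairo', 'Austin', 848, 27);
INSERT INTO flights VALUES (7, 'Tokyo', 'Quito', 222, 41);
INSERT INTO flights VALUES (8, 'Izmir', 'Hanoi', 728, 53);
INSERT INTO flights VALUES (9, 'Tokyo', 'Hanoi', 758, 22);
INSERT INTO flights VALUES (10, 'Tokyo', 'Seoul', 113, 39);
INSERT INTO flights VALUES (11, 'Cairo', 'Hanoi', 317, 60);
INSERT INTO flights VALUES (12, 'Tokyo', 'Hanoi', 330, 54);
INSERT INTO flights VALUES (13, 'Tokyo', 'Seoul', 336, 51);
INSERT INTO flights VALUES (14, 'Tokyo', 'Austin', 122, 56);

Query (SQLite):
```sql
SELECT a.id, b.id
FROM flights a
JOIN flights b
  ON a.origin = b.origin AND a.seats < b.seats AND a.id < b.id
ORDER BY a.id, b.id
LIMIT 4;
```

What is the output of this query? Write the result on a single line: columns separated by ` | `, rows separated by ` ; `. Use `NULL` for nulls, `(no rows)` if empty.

1 | 11 ; 3 | 5 ; 3 | 8 ; 4 | 12

Pairs (a,b) with same origin, a.seats < b.seats, a.id < b.id.
origin groups: Berlin:{2} Cairo:{1,6,11} Izmir:{3,5,8} Tokyo:{4,7,9,10,12,13,14}
Ordered by (a.id, b.id); first 4.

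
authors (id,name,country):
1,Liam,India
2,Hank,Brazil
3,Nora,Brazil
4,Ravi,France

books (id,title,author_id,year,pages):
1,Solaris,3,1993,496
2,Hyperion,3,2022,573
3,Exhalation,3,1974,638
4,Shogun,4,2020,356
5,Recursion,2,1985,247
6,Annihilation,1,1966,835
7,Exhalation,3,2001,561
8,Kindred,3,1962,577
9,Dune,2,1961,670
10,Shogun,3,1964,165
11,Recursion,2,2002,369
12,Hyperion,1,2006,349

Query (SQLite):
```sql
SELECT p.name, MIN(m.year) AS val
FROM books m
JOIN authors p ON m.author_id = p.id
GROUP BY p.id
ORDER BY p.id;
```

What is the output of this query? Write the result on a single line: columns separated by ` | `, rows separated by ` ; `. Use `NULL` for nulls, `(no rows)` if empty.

Liam | 1966 ; Hank | 1961 ; Nora | 1962 ; Ravi | 2020

Join each books row to its authors via author_id.
Group joined rows by authors.id; compute MIN(m.year) per group.
  1: ids {6, 12} → MIN(m.year)=1966
  2: ids {5, 9, 11} → MIN(m.year)=1961
  3: ids {1, 2, 3, 7, 8, 10} → MIN(m.year)=1962
  4: ids {4} → MIN(m.year)=2020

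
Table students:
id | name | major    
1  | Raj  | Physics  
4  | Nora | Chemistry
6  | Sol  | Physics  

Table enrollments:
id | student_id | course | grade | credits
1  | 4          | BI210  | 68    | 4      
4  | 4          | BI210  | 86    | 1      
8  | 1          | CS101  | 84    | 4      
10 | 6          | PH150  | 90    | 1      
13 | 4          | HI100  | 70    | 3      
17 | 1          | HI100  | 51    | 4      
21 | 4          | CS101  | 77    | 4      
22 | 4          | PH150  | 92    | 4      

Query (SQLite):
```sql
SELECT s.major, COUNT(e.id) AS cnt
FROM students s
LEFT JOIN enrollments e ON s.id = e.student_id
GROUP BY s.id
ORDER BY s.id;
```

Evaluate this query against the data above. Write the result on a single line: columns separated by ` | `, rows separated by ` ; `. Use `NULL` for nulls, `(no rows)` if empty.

LEFT JOIN keeps every students row; unmatched ones get NULL for enrollments columns.
Group by students.id and compute COUNT(e.id). COUNT(col) of an all-NULL group is 0.
  1: ids {8, 17} → COUNT(e.id)=2
  4: ids {1, 4, 13, 21, 22} → COUNT(e.id)=5
  6: ids {10} → COUNT(e.id)=1

Physics | 2 ; Chemistry | 5 ; Physics | 1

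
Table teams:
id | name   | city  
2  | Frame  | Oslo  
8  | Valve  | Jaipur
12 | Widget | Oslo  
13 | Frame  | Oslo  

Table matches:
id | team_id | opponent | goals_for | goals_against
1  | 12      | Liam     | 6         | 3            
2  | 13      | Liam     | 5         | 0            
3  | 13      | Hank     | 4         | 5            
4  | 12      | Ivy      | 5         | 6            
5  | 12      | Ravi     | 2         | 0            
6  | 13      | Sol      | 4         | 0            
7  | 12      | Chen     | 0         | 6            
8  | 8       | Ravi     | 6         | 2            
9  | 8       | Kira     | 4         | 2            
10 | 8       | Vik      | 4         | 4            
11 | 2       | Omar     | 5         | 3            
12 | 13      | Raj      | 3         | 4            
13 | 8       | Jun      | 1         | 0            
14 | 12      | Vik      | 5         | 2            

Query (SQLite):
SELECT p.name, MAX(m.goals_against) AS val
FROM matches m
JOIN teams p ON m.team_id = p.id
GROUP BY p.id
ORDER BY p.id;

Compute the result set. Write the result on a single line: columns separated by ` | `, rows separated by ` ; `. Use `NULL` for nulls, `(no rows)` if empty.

Frame | 3 ; Valve | 4 ; Widget | 6 ; Frame | 5

Join each matches row to its teams via team_id.
Group joined rows by teams.id; compute MAX(m.goals_against) per group.
  2: ids {11} → MAX(m.goals_against)=3
  8: ids {8, 9, 10, 13} → MAX(m.goals_against)=4
  12: ids {1, 4, 5, 7, 14} → MAX(m.goals_against)=6
  13: ids {2, 3, 6, 12} → MAX(m.goals_against)=5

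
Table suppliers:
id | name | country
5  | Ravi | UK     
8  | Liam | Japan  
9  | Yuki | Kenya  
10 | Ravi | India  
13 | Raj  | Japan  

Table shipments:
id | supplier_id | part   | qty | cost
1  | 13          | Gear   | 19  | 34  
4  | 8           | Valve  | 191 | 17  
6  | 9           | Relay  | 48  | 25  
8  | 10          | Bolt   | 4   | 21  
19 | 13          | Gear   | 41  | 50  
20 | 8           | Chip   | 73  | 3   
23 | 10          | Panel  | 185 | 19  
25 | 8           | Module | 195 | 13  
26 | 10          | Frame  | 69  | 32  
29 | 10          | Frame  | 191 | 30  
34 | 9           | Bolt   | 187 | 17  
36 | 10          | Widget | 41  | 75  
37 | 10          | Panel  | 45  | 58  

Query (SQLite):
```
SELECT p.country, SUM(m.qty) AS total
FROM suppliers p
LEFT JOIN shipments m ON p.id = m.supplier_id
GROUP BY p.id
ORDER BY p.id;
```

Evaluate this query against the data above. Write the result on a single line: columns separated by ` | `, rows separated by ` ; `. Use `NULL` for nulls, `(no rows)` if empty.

UK | NULL ; Japan | 459 ; Kenya | 235 ; India | 535 ; Japan | 60

LEFT JOIN keeps every suppliers row; unmatched ones get NULL for shipments columns.
Group by suppliers.id and compute SUM(m.qty). SUM over an all-NULL group is NULL.
  5: ids {—} → SUM(m.qty)=NULL
  8: ids {4, 20, 25} → SUM(m.qty)=459
  9: ids {6, 34} → SUM(m.qty)=235
  10: ids {8, 23, 26, 29, 36, 37} → SUM(m.qty)=535
  13: ids {1, 19} → SUM(m.qty)=60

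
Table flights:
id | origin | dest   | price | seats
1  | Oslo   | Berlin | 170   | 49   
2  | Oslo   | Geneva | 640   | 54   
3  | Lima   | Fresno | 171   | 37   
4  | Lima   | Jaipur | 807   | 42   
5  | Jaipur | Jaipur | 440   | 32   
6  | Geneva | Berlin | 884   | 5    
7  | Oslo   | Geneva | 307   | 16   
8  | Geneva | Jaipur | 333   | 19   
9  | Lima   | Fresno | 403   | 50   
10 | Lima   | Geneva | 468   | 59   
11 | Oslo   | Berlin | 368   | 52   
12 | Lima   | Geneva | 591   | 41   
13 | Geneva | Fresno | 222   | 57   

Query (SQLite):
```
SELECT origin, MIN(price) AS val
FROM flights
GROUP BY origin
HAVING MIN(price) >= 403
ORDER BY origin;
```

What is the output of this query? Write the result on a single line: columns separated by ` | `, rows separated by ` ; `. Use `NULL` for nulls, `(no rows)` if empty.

Jaipur | 440

Partition flights by origin; compute MIN(price) within each group.
HAVING: keep groups where MIN(price) >= 403.
  Geneva: ids {6, 8, 13} → MIN(price)=222
  Jaipur: ids {5} → MIN(price)=440
  Lima: ids {3, 4, 9, 10, 12} → MIN(price)=171
  Oslo: ids {1, 2, 7, 11} → MIN(price)=170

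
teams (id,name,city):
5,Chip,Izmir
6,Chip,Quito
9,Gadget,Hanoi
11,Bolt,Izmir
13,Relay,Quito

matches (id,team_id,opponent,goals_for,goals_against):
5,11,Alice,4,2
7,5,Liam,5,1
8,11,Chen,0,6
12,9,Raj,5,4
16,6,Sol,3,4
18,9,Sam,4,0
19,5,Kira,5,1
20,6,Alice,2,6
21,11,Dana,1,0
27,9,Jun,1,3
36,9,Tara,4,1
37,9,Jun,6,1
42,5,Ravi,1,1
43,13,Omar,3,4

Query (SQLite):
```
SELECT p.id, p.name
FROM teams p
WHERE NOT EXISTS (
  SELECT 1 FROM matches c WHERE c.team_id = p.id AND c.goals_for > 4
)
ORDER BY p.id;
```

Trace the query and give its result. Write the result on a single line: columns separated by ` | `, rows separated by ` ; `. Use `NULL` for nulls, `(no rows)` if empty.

6 | Chip ; 11 | Bolt ; 13 | Relay

For each teams row, check whether any matches with matching team_id has goals_for > 4.
Keep rows where that is false.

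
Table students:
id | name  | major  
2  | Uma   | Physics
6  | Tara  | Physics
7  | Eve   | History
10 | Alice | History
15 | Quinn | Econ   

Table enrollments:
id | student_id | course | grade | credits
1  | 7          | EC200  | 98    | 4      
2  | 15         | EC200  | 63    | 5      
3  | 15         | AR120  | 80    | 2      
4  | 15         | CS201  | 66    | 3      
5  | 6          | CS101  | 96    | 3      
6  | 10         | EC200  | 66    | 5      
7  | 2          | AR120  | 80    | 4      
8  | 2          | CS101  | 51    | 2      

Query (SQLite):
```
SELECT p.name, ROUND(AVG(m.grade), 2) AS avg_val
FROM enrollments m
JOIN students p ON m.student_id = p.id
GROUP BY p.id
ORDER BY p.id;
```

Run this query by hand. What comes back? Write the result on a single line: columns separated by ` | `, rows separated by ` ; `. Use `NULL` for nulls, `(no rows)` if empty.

Join each enrollments row to its students via student_id.
Group joined rows by students.id; compute ROUND(AVG(m.grade), 2) per group.
  2: ids {7, 8} → ROUND(AVG(m.grade), 2)=65.5
  6: ids {5} → ROUND(AVG(m.grade), 2)=96
  7: ids {1} → ROUND(AVG(m.grade), 2)=98
  10: ids {6} → ROUND(AVG(m.grade), 2)=66
  15: ids {2, 3, 4} → ROUND(AVG(m.grade), 2)=69.67

Uma | 65.5 ; Tara | 96 ; Eve | 98 ; Alice | 66 ; Quinn | 69.67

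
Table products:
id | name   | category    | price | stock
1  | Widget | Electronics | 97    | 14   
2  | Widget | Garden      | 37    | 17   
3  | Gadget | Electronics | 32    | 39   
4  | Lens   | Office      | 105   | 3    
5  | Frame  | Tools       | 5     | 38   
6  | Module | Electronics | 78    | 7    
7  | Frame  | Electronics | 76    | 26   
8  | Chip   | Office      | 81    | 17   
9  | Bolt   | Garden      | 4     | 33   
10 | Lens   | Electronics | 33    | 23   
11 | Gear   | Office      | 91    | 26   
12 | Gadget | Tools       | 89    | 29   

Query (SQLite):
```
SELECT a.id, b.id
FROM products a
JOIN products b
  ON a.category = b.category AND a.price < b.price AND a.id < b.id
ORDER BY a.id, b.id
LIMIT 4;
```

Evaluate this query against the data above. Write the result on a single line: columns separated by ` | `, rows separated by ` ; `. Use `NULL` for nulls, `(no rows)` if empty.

3 | 6 ; 3 | 7 ; 3 | 10 ; 5 | 12

Pairs (a,b) with same category, a.price < b.price, a.id < b.id.
category groups: Electronics:{1,3,6,7,10} Garden:{2,9} Office:{4,8,11} Tools:{5,12}
Ordered by (a.id, b.id); first 4.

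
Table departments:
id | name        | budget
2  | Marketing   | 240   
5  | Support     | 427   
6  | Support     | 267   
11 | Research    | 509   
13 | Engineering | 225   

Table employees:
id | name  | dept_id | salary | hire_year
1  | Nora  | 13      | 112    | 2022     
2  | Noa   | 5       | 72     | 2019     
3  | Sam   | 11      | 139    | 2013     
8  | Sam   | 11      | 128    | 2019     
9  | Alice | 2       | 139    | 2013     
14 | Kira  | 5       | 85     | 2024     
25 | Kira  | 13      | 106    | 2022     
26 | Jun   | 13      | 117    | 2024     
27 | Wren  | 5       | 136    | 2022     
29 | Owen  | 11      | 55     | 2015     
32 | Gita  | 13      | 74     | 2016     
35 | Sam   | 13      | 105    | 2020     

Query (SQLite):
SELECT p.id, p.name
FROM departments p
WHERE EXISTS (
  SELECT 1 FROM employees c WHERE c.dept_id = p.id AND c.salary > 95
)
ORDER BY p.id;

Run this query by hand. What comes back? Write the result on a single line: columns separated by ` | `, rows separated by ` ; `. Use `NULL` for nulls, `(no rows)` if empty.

For each departments row, check whether any employees with matching dept_id has salary > 95.
Keep rows where that is true.

2 | Marketing ; 5 | Support ; 11 | Research ; 13 | Engineering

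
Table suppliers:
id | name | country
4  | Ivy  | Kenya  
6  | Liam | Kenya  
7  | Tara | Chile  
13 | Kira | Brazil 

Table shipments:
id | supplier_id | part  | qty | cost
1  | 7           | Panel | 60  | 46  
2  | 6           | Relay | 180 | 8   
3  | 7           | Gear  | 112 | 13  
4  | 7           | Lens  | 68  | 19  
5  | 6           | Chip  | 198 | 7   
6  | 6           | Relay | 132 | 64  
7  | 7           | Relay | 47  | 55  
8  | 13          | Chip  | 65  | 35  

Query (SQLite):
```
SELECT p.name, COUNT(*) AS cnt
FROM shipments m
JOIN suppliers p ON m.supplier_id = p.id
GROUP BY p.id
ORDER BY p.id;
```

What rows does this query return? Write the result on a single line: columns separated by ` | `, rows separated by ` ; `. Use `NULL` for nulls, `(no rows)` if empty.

Join each shipments row to its suppliers via supplier_id.
Group joined rows by suppliers.id; compute COUNT(*) per group.
  6: ids {2, 5, 6} → COUNT(*)=3
  7: ids {1, 3, 4, 7} → COUNT(*)=4
  13: ids {8} → COUNT(*)=1

Liam | 3 ; Tara | 4 ; Kira | 1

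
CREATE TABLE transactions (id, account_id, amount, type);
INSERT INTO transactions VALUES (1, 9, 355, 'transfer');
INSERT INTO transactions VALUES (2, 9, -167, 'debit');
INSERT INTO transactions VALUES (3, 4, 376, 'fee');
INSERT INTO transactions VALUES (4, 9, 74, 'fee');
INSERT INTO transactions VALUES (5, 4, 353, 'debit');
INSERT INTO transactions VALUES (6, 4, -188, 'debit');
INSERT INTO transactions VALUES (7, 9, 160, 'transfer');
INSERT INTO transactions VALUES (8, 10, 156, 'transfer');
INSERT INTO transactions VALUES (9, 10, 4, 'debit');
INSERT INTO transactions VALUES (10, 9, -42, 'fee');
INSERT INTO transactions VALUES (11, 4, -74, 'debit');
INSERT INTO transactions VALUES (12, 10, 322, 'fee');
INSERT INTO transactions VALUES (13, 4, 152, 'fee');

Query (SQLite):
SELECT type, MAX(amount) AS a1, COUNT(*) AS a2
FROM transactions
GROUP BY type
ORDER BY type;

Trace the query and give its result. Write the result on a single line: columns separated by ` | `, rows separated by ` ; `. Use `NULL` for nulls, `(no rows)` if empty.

debit | 353 | 5 ; fee | 376 | 5 ; transfer | 355 | 3

Group transactions by type.
Per group compute: MAX(amount), COUNT(*).
  debit: ids {2, 5, 6, 9, 11} → MAX(amount)=353, COUNT(*)=5
  fee: ids {3, 4, 10, 12, 13} → MAX(amount)=376, COUNT(*)=5
  transfer: ids {1, 7, 8} → MAX(amount)=355, COUNT(*)=3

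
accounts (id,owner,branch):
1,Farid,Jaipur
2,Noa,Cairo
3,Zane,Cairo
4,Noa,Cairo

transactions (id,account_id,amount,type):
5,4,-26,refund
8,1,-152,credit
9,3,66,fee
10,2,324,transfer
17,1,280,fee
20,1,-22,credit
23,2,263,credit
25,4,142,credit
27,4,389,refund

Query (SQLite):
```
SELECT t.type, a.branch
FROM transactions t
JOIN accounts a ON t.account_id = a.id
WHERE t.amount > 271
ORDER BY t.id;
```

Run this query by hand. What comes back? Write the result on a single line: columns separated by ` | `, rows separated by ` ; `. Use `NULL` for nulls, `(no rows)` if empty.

transfer | Cairo ; fee | Jaipur ; refund | Cairo

Each transactions row matches the accounts row where account_id = accounts.id.
Then keep rows with t.amount > 271.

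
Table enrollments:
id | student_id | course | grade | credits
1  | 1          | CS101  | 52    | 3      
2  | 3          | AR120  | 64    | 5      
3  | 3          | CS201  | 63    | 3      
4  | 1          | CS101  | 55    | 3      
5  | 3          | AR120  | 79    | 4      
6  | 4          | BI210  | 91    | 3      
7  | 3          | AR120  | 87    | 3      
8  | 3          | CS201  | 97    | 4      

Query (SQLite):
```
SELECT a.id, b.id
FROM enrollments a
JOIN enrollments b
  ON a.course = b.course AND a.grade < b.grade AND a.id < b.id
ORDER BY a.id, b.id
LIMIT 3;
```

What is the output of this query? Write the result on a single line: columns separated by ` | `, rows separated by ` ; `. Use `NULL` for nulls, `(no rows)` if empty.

Pairs (a,b) with same course, a.grade < b.grade, a.id < b.id.
course groups: AR120:{2,5,7} BI210:{6} CS101:{1,4} CS201:{3,8}
Ordered by (a.id, b.id); first 3.

1 | 4 ; 2 | 5 ; 2 | 7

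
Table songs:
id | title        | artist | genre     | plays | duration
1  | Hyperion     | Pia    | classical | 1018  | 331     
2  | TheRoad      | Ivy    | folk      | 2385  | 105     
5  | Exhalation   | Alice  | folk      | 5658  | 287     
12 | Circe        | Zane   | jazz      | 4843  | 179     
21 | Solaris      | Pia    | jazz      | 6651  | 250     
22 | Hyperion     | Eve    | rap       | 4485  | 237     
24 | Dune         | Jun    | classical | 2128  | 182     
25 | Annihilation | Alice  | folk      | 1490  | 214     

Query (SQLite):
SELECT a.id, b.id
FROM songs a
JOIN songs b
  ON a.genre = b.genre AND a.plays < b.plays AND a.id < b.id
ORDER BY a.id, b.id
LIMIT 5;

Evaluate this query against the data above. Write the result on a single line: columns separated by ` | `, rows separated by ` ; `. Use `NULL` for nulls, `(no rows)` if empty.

1 | 24 ; 2 | 5 ; 12 | 21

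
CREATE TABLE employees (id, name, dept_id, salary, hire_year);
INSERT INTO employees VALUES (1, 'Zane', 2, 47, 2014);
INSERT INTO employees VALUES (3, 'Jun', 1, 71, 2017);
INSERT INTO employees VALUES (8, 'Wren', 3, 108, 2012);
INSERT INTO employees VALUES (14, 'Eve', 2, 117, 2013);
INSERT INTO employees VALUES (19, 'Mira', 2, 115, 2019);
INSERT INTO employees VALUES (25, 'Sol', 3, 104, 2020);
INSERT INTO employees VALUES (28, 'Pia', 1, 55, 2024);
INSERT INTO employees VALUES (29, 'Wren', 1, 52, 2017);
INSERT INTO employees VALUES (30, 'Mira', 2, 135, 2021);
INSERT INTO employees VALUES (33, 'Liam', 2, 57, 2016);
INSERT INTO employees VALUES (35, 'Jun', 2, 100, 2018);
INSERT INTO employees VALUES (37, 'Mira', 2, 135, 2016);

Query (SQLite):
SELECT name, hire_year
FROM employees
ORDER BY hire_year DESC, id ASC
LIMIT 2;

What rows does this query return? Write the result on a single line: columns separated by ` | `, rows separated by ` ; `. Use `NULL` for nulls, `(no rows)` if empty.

Pia | 2024 ; Mira | 2021

Sort by hire_year desc, tiebreak id asc: (2024, id=28), (2021, id=30), (2020, id=25), (2019, id=19), (2018, id=35) …. Take first 2.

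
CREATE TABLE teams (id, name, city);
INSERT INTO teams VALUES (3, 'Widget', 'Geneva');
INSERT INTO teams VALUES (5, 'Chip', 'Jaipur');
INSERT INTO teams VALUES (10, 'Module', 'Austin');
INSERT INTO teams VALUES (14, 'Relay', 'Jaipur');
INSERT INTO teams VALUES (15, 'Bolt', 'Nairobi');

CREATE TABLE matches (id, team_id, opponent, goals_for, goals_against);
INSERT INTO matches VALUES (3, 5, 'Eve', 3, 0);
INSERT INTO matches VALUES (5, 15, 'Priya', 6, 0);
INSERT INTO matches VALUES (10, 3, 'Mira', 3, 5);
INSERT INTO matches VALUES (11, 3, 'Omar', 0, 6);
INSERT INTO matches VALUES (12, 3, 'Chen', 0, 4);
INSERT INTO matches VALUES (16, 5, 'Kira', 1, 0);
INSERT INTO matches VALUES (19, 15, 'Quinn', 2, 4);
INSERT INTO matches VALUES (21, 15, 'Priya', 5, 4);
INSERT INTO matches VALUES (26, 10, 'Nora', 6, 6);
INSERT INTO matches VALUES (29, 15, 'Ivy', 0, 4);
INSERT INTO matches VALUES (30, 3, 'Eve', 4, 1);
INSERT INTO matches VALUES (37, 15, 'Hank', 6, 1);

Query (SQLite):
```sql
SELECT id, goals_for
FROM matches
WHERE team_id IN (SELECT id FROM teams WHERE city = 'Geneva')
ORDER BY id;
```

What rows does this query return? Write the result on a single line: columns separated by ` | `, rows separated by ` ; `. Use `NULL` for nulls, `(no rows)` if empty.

10 | 3 ; 11 | 0 ; 12 | 0 ; 30 | 4

Inner query: teams.id where city = 'Geneva'.
Outer: keep matches rows whose team_id is in that set.
Inner query → {3}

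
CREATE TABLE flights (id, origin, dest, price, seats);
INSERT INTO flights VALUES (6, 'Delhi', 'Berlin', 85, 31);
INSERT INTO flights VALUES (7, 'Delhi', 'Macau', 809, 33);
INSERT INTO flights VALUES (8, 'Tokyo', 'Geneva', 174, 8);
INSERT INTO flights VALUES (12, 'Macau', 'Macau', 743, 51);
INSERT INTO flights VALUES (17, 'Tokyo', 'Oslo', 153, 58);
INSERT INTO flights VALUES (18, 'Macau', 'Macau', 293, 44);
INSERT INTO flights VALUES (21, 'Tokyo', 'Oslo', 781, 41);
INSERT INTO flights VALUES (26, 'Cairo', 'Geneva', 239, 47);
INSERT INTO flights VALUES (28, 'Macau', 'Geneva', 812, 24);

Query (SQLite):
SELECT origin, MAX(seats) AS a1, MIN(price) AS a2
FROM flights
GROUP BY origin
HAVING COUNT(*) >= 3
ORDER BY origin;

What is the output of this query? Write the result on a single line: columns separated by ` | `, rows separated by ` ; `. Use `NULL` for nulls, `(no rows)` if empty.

Group flights by origin.
Per group compute: MAX(seats), MIN(price).
HAVING: drop groups with fewer than 3 rows.
  Cairo: ids {26} → MAX(seats)=47, MIN(price)=239
  Delhi: ids {6, 7} → MAX(seats)=33, MIN(price)=85
  Macau: ids {12, 18, 28} → MAX(seats)=51, MIN(price)=293
  Tokyo: ids {8, 17, 21} → MAX(seats)=58, MIN(price)=153

Macau | 51 | 293 ; Tokyo | 58 | 153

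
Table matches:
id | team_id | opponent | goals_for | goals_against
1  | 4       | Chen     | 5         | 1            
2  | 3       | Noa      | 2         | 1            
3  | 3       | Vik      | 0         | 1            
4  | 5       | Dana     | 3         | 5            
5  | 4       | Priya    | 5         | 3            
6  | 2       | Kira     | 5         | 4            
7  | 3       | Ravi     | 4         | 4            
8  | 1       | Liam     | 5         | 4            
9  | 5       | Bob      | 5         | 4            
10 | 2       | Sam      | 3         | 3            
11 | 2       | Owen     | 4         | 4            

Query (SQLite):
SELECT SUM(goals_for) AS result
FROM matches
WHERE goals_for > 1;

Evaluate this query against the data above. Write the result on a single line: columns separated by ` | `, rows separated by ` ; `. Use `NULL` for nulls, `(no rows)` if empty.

Rows where goals_for > 1 → goals_for values: [5, 2, 3, 5, 5, 4, 5, 5, 3, 4].
SUM of non-NULL values = 41.

41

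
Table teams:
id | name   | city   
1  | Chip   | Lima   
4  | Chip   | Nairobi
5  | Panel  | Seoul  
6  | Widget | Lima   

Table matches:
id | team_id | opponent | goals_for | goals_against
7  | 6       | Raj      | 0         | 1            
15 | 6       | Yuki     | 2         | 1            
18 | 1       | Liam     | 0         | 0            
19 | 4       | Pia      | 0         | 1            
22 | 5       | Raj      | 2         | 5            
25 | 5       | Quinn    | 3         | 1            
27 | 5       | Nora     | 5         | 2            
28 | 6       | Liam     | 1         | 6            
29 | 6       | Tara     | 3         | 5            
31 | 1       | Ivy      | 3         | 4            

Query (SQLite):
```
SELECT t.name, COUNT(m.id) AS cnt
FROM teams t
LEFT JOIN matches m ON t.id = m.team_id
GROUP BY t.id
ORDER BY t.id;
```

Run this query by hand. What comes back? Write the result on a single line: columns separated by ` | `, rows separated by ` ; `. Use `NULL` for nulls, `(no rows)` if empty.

LEFT JOIN keeps every teams row; unmatched ones get NULL for matches columns.
Group by teams.id and compute COUNT(m.id). COUNT(col) of an all-NULL group is 0.
  1: ids {18, 31} → COUNT(m.id)=2
  4: ids {19} → COUNT(m.id)=1
  5: ids {22, 25, 27} → COUNT(m.id)=3
  6: ids {7, 15, 28, 29} → COUNT(m.id)=4

Chip | 2 ; Chip | 1 ; Panel | 3 ; Widget | 4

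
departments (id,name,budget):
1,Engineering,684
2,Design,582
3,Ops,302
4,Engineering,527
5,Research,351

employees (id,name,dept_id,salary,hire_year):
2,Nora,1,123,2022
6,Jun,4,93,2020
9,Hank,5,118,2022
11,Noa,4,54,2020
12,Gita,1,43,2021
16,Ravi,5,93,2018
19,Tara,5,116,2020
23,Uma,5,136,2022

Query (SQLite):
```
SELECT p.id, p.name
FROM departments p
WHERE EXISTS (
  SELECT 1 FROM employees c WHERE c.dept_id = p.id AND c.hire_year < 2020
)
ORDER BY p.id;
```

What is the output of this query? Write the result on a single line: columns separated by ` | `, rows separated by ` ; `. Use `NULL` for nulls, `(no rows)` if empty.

5 | Research

For each departments row, check whether any employees with matching dept_id has hire_year < 2020.
Keep rows where that is true.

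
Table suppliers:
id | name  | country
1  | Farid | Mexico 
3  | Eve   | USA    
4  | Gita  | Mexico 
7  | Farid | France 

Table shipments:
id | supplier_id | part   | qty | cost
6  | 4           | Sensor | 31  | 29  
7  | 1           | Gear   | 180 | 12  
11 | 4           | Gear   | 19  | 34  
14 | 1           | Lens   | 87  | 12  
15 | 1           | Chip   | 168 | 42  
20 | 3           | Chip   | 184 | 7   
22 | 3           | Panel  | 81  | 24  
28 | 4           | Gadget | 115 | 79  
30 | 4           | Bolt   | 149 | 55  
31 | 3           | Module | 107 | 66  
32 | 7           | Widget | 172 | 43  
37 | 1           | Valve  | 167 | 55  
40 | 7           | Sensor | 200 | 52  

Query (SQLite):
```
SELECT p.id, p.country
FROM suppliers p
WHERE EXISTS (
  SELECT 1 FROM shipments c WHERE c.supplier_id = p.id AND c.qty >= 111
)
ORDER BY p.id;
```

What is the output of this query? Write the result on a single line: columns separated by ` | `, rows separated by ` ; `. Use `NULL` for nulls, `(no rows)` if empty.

For each suppliers row, check whether any shipments with matching supplier_id has qty >= 111.
Keep rows where that is true.

1 | Mexico ; 3 | USA ; 4 | Mexico ; 7 | France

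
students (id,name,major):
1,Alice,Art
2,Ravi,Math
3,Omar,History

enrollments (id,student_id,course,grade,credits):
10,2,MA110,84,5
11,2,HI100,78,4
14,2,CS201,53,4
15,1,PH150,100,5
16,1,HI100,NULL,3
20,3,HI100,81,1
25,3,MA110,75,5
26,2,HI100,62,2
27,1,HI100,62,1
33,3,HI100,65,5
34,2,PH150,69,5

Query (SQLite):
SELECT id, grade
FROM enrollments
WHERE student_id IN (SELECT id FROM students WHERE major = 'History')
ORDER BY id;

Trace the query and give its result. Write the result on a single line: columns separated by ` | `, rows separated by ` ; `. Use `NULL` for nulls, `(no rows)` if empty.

Inner query: students.id where major = 'History'.
Outer: keep enrollments rows whose student_id is in that set.
Inner query → {3}

20 | 81 ; 25 | 75 ; 33 | 65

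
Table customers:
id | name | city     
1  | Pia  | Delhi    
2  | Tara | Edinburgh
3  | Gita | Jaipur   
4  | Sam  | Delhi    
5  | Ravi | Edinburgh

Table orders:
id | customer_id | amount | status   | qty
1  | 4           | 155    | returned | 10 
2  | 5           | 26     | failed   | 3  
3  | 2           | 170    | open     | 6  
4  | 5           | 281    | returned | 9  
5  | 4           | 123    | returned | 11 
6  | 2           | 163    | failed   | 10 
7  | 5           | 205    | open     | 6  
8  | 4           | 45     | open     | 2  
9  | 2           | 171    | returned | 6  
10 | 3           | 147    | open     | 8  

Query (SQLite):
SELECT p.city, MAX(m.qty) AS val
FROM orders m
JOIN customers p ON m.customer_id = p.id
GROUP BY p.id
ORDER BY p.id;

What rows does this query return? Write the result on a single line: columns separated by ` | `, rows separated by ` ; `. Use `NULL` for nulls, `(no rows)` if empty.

Edinburgh | 10 ; Jaipur | 8 ; Delhi | 11 ; Edinburgh | 9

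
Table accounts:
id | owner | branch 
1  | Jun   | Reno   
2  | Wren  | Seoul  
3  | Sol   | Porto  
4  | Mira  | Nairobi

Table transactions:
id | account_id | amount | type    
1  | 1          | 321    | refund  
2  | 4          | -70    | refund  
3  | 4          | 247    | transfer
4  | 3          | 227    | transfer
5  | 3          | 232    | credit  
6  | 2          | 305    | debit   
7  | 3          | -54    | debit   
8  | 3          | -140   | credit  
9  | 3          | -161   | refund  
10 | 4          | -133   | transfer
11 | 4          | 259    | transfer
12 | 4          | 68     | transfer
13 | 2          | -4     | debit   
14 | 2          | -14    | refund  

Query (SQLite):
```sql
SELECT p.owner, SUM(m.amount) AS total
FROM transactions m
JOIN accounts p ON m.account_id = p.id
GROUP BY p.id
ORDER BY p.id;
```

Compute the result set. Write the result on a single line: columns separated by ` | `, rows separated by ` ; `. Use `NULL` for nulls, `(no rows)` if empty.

Jun | 321 ; Wren | 287 ; Sol | 104 ; Mira | 371

Join each transactions row to its accounts via account_id.
Group joined rows by accounts.id; compute SUM(m.amount) per group.
  1: ids {1} → SUM(m.amount)=321
  2: ids {6, 13, 14} → SUM(m.amount)=287
  3: ids {4, 5, 7, 8, 9} → SUM(m.amount)=104
  4: ids {2, 3, 10, 11, 12} → SUM(m.amount)=371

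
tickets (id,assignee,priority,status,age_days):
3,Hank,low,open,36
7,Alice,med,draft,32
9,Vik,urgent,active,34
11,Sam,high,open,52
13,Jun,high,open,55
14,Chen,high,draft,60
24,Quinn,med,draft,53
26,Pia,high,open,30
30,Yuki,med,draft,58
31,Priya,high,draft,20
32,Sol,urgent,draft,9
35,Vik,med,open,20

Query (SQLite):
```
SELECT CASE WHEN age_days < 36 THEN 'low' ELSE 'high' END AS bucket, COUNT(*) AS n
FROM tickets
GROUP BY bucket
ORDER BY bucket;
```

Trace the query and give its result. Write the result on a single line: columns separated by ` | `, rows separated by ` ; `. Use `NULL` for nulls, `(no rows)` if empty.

high | 6 ; low | 6

Bucket rows by age_days < 36 → 'low' else 'high'; count each bucket.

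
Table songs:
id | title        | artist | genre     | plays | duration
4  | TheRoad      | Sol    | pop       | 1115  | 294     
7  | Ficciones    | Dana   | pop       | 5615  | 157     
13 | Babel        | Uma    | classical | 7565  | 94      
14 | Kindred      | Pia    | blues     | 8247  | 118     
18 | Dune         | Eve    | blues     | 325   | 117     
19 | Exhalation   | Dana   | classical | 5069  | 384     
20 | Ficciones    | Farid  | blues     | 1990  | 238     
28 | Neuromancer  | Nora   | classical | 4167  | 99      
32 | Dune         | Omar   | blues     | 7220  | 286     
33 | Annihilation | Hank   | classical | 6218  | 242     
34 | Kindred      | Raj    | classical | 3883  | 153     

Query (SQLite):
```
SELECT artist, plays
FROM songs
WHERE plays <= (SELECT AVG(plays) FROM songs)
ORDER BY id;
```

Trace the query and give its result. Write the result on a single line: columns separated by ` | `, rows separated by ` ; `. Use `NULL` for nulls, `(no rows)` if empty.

Scalar subquery: AVG(plays) over all songs rows = 4674.0.
Keep rows where plays <= that value.

Sol | 1115 ; Eve | 325 ; Farid | 1990 ; Nora | 4167 ; Raj | 3883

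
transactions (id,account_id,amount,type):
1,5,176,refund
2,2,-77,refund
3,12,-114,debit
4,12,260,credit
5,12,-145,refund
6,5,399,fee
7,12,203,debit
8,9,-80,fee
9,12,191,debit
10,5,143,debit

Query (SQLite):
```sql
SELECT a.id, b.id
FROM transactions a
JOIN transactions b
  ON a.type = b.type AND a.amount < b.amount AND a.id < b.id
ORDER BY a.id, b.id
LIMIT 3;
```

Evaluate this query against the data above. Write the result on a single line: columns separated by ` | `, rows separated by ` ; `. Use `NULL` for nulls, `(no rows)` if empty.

3 | 7 ; 3 | 9 ; 3 | 10

Pairs (a,b) with same type, a.amount < b.amount, a.id < b.id.
type groups: credit:{4} debit:{3,7,9,10} fee:{6,8} refund:{1,2,5}
Ordered by (a.id, b.id); first 3.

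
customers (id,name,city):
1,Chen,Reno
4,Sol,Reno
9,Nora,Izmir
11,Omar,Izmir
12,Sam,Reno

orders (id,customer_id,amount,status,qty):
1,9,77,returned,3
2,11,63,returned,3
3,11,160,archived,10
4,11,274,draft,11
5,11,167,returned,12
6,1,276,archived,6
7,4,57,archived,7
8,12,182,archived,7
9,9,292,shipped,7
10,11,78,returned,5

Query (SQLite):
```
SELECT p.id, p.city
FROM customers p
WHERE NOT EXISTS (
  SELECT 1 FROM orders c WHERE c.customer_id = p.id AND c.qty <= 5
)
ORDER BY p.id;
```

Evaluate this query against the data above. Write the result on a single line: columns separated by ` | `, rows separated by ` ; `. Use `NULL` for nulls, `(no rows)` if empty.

1 | Reno ; 4 | Reno ; 12 | Reno

For each customers row, check whether any orders with matching customer_id has qty <= 5.
Keep rows where that is false.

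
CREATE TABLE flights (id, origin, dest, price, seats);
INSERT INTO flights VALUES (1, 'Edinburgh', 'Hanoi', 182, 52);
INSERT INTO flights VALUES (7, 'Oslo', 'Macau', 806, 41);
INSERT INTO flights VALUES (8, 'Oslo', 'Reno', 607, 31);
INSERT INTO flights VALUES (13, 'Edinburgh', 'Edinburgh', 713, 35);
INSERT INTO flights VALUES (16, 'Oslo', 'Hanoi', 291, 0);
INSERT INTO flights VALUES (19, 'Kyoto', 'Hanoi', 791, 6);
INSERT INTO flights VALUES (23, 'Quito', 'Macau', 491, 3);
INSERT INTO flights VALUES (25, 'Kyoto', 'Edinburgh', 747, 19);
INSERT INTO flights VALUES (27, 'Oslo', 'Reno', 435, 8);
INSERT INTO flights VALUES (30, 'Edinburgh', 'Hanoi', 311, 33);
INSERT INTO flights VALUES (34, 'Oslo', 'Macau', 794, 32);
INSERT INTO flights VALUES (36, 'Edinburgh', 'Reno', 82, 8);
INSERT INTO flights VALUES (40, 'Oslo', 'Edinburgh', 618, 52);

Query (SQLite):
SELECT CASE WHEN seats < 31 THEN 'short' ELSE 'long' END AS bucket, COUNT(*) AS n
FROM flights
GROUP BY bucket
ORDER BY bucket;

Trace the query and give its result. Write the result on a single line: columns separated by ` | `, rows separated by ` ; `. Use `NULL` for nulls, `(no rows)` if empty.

Bucket rows by seats < 31 → 'short' else 'long'; count each bucket.

long | 7 ; short | 6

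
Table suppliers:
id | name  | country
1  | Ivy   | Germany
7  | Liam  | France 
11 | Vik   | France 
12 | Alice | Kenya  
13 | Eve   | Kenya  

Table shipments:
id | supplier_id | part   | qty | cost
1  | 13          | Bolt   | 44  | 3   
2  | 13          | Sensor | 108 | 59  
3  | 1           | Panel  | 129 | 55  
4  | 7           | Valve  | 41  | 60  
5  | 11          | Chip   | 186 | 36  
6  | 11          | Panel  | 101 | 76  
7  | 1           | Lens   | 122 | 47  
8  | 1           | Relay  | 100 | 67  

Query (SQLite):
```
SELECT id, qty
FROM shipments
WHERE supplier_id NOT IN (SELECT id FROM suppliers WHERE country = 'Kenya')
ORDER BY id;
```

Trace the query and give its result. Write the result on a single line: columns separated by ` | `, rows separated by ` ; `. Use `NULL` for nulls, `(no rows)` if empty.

3 | 129 ; 4 | 41 ; 5 | 186 ; 6 | 101 ; 7 | 122 ; 8 | 100

Inner query: suppliers.id where country = 'Kenya'.
Outer: keep shipments rows whose supplier_id is not in that set.
Inner query → {12, 13}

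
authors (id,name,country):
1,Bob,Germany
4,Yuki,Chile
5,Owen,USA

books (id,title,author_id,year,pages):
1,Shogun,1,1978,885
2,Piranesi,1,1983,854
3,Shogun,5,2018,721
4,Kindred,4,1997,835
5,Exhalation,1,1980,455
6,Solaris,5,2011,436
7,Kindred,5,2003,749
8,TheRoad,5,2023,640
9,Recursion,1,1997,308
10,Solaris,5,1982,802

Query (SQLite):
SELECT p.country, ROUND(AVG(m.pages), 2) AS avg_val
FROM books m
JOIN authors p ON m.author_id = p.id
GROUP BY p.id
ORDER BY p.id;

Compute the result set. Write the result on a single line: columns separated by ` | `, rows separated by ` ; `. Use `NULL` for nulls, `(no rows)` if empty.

Germany | 625.5 ; Chile | 835 ; USA | 669.6

Join each books row to its authors via author_id.
Group joined rows by authors.id; compute ROUND(AVG(m.pages), 2) per group.
  1: ids {1, 2, 5, 9} → ROUND(AVG(m.pages), 2)=625.5
  4: ids {4} → ROUND(AVG(m.pages), 2)=835
  5: ids {3, 6, 7, 8, 10} → ROUND(AVG(m.pages), 2)=669.6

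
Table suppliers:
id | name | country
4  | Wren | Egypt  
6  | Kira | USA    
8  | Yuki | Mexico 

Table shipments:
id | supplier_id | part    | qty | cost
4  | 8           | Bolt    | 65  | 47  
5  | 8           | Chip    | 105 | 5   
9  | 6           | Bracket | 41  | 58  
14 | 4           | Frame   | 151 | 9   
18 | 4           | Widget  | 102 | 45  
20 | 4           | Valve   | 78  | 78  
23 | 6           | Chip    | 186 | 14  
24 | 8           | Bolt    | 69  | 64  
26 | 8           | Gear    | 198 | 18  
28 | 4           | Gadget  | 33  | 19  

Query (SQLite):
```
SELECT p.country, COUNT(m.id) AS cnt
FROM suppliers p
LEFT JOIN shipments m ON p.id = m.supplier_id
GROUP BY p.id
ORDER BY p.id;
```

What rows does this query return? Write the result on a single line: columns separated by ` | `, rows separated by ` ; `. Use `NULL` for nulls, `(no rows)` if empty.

Egypt | 4 ; USA | 2 ; Mexico | 4

LEFT JOIN keeps every suppliers row; unmatched ones get NULL for shipments columns.
Group by suppliers.id and compute COUNT(m.id). COUNT(col) of an all-NULL group is 0.
  4: ids {14, 18, 20, 28} → COUNT(m.id)=4
  6: ids {9, 23} → COUNT(m.id)=2
  8: ids {4, 5, 24, 26} → COUNT(m.id)=4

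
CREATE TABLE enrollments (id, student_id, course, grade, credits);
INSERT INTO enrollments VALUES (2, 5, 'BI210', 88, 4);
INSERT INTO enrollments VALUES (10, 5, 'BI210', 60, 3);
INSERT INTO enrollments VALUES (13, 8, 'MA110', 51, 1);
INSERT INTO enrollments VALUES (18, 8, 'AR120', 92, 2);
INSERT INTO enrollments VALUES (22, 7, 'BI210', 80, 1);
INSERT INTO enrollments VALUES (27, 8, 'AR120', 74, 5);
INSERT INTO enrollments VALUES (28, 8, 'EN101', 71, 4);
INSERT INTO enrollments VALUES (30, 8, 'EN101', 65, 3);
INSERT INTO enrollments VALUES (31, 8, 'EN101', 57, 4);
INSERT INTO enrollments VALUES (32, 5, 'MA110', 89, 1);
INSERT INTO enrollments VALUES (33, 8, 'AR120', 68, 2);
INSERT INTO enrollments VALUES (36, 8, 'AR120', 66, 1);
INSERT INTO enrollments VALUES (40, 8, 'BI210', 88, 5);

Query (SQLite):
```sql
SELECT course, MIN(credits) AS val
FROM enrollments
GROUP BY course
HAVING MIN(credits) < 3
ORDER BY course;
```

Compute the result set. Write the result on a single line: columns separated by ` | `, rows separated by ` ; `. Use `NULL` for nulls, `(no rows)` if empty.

AR120 | 1 ; BI210 | 1 ; MA110 | 1

Partition enrollments by course; compute MIN(credits) within each group.
HAVING: keep groups where MIN(credits) < 3.
  AR120: ids {18, 27, 33, 36} → MIN(credits)=1
  BI210: ids {2, 10, 22, 40} → MIN(credits)=1
  EN101: ids {28, 30, 31} → MIN(credits)=3
  MA110: ids {13, 32} → MIN(credits)=1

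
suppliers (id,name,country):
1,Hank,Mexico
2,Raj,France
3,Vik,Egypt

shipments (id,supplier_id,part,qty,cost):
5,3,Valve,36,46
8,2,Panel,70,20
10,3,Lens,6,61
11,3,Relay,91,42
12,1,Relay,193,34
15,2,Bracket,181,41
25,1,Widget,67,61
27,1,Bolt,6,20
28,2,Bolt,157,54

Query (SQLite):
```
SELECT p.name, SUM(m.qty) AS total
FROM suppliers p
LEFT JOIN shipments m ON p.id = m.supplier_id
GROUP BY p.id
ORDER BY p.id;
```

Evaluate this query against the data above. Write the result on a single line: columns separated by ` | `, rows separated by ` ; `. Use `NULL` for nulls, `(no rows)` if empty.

LEFT JOIN keeps every suppliers row; unmatched ones get NULL for shipments columns.
Group by suppliers.id and compute SUM(m.qty). SUM over an all-NULL group is NULL.
  1: ids {12, 25, 27} → SUM(m.qty)=266
  2: ids {8, 15, 28} → SUM(m.qty)=408
  3: ids {5, 10, 11} → SUM(m.qty)=133

Hank | 266 ; Raj | 408 ; Vik | 133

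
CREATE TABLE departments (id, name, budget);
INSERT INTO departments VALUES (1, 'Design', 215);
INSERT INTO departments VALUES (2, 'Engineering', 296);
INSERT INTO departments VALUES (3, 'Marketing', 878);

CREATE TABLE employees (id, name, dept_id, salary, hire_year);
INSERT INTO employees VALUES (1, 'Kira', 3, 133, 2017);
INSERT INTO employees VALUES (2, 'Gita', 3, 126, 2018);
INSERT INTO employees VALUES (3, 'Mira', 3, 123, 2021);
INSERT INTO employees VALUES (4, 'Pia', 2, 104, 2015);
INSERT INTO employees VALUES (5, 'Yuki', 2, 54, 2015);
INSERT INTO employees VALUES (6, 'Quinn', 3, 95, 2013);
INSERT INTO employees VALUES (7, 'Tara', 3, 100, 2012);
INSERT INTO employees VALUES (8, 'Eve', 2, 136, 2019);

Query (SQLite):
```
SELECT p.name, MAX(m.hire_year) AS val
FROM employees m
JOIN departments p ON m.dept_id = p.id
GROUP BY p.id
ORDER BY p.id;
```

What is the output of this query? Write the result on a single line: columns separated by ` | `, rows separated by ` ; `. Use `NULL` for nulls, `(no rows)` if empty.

Join each employees row to its departments via dept_id.
Group joined rows by departments.id; compute MAX(m.hire_year) per group.
  2: ids {4, 5, 8} → MAX(m.hire_year)=2019
  3: ids {1, 2, 3, 6, 7} → MAX(m.hire_year)=2021

Engineering | 2019 ; Marketing | 2021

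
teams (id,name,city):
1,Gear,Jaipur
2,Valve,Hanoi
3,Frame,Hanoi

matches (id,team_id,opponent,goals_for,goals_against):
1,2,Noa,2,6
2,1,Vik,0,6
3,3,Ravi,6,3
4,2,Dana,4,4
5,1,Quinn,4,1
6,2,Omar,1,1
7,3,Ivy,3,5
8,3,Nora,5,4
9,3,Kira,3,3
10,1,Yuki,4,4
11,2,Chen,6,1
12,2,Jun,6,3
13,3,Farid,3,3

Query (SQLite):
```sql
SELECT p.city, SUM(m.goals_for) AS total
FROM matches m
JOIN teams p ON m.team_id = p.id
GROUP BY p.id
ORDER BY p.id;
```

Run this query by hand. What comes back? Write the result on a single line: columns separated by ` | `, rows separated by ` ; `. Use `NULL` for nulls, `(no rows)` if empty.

Jaipur | 8 ; Hanoi | 19 ; Hanoi | 20

Join each matches row to its teams via team_id.
Group joined rows by teams.id; compute SUM(m.goals_for) per group.
  1: ids {2, 5, 10} → SUM(m.goals_for)=8
  2: ids {1, 4, 6, 11, 12} → SUM(m.goals_for)=19
  3: ids {3, 7, 8, 9, 13} → SUM(m.goals_for)=20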